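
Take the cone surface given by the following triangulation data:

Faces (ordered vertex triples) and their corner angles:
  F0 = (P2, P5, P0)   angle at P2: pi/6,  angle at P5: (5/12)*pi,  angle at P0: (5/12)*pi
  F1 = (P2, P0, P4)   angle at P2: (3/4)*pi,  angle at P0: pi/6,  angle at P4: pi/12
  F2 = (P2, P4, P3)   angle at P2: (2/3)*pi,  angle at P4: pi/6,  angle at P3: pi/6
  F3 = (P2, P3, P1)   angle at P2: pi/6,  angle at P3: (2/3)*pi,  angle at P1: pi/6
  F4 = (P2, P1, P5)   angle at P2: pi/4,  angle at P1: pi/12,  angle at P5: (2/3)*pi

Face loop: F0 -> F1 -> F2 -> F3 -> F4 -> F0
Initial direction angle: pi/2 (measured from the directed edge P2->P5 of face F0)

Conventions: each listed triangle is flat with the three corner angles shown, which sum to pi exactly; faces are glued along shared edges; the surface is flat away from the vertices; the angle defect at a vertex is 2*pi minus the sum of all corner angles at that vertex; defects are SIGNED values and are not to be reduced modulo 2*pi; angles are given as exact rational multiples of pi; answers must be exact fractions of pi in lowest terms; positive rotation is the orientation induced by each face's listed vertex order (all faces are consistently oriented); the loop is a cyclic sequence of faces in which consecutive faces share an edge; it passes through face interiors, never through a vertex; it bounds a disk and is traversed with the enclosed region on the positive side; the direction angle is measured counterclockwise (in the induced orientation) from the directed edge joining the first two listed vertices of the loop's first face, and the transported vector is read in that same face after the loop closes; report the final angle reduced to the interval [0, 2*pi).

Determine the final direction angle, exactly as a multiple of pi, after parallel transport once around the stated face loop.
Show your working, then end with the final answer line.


enclosed vertex P2: corner angles sum to 2*pi, defect = 2*pi - 2*pi = 0
the rotation equals the total enclosed defect, so the final angle is initial + defects (mod 2*pi)
final angle = pi/2 + 0 = pi/2 (mod 2*pi)

Answer: final direction angle = pi/2


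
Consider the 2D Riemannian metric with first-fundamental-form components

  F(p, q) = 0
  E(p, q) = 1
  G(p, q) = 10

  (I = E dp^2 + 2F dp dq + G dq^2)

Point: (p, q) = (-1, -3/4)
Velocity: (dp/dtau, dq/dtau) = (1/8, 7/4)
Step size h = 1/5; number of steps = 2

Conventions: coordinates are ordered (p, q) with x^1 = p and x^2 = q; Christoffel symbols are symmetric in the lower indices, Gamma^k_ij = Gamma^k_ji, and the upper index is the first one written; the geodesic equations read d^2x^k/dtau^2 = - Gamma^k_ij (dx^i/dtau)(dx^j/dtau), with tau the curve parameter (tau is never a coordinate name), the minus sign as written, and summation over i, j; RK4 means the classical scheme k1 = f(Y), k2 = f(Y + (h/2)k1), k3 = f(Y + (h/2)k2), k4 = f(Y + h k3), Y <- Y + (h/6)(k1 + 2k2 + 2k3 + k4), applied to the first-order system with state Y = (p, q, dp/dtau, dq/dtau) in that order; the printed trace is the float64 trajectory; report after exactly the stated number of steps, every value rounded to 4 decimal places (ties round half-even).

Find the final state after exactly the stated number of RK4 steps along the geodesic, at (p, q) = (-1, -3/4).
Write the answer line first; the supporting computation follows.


Answer: p = -0.9500, q = -0.0500, dp/dtau = 0.1250, dq/dtau = 1.7500

f(Y) = (dp/dtau, dq/dtau, -Gamma^p_ij Y'^i Y'^j, -Gamma^q_ij Y'^i Y'^j) with the Gammas evaluated at the stage position; h = 0.200000; intermediate values shown to 6 dp
step 0: p = -1.0000, q = -0.7500, dp/dtau = 0.1250, dq/dtau = 1.7500
step 1:
  k1: at (p, q) = (-1.000000, -0.750000), (dp/dtau, dq/dtau) = (0.125000, 1.750000); Gamma_ppp = 0.000000, Gamma_ppq = 0.000000, Gamma_pqq = 0.000000, Gamma_qpp = 0.000000, Gamma_qpq = 0.000000, Gamma_qqq = 0.000000; k1 = (0.125000, 1.750000, 0.000000, 0.000000)
  k2: at (p, q) = (-0.987500, -0.575000), (dp/dtau, dq/dtau) = (0.125000, 1.750000); Gamma_ppp = 0.000000, Gamma_ppq = 0.000000, Gamma_pqq = 0.000000, Gamma_qpp = 0.000000, Gamma_qpq = 0.000000, Gamma_qqq = 0.000000; k2 = (0.125000, 1.750000, 0.000000, 0.000000)
  k3: at (p, q) = (-0.987500, -0.575000), (dp/dtau, dq/dtau) = (0.125000, 1.750000); Gamma_ppp = 0.000000, Gamma_ppq = 0.000000, Gamma_pqq = 0.000000, Gamma_qpp = 0.000000, Gamma_qpq = 0.000000, Gamma_qqq = 0.000000; k3 = (0.125000, 1.750000, 0.000000, 0.000000)
  k4: at (p, q) = (-0.975000, -0.400000), (dp/dtau, dq/dtau) = (0.125000, 1.750000); Gamma_ppp = 0.000000, Gamma_ppq = 0.000000, Gamma_pqq = 0.000000, Gamma_qpp = 0.000000, Gamma_qpq = 0.000000, Gamma_qqq = 0.000000; k4 = (0.125000, 1.750000, 0.000000, 0.000000)
  Y <- Y + (h/6)(k1 + 2k2 + 2k3 + k4): p = -0.9750, q = -0.4000, dp/dtau = 0.1250, dq/dtau = 1.7500
step 2:
  k1: at (p, q) = (-0.975000, -0.400000), (dp/dtau, dq/dtau) = (0.125000, 1.750000); Gamma_ppp = 0.000000, Gamma_ppq = 0.000000, Gamma_pqq = 0.000000, Gamma_qpp = 0.000000, Gamma_qpq = 0.000000, Gamma_qqq = 0.000000; k1 = (0.125000, 1.750000, 0.000000, 0.000000)
  k2: at (p, q) = (-0.962500, -0.225000), (dp/dtau, dq/dtau) = (0.125000, 1.750000); Gamma_ppp = 0.000000, Gamma_ppq = 0.000000, Gamma_pqq = 0.000000, Gamma_qpp = 0.000000, Gamma_qpq = 0.000000, Gamma_qqq = 0.000000; k2 = (0.125000, 1.750000, 0.000000, 0.000000)
  k3: at (p, q) = (-0.962500, -0.225000), (dp/dtau, dq/dtau) = (0.125000, 1.750000); Gamma_ppp = 0.000000, Gamma_ppq = 0.000000, Gamma_pqq = 0.000000, Gamma_qpp = 0.000000, Gamma_qpq = 0.000000, Gamma_qqq = 0.000000; k3 = (0.125000, 1.750000, 0.000000, 0.000000)
  k4: at (p, q) = (-0.950000, -0.050000), (dp/dtau, dq/dtau) = (0.125000, 1.750000); Gamma_ppp = 0.000000, Gamma_ppq = 0.000000, Gamma_pqq = 0.000000, Gamma_qpp = 0.000000, Gamma_qpq = 0.000000, Gamma_qqq = 0.000000; k4 = (0.125000, 1.750000, 0.000000, 0.000000)
  Y <- Y + (h/6)(k1 + 2k2 + 2k3 + k4): p = -0.9500, q = -0.0500, dp/dtau = 0.1250, dq/dtau = 1.7500


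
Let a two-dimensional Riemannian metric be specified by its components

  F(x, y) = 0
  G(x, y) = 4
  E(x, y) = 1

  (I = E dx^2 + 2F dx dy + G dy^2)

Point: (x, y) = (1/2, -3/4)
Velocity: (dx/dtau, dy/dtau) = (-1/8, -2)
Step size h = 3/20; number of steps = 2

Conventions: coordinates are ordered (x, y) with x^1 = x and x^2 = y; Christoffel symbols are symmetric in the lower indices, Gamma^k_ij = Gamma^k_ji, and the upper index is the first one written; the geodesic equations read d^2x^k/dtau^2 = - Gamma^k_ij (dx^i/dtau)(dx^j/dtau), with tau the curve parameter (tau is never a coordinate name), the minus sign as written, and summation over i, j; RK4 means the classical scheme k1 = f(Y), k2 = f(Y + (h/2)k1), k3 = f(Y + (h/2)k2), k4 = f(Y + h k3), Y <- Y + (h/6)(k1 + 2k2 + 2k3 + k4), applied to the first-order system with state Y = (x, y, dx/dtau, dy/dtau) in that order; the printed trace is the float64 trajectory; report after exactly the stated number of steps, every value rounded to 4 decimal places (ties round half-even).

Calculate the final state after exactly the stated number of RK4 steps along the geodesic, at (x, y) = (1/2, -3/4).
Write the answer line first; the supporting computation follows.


Answer: x = 0.4625, y = -1.3500, dx/dtau = -0.1250, dy/dtau = -2.0000

f(Y) = (dx/dtau, dy/dtau, -Gamma^x_ij Y'^i Y'^j, -Gamma^y_ij Y'^i Y'^j) with the Gammas evaluated at the stage position; h = 0.150000; intermediate values shown to 6 dp
step 0: x = 0.5000, y = -0.7500, dx/dtau = -0.1250, dy/dtau = -2.0000
step 1:
  k1: at (x, y) = (0.500000, -0.750000), (dx/dtau, dy/dtau) = (-0.125000, -2.000000); Gamma_xxx = 0.000000, Gamma_xxy = 0.000000, Gamma_xyy = 0.000000, Gamma_yxx = 0.000000, Gamma_yxy = 0.000000, Gamma_yyy = 0.000000; k1 = (-0.125000, -2.000000, 0.000000, 0.000000)
  k2: at (x, y) = (0.490625, -0.900000), (dx/dtau, dy/dtau) = (-0.125000, -2.000000); Gamma_xxx = 0.000000, Gamma_xxy = 0.000000, Gamma_xyy = 0.000000, Gamma_yxx = 0.000000, Gamma_yxy = 0.000000, Gamma_yyy = 0.000000; k2 = (-0.125000, -2.000000, 0.000000, 0.000000)
  k3: at (x, y) = (0.490625, -0.900000), (dx/dtau, dy/dtau) = (-0.125000, -2.000000); Gamma_xxx = 0.000000, Gamma_xxy = 0.000000, Gamma_xyy = 0.000000, Gamma_yxx = 0.000000, Gamma_yxy = 0.000000, Gamma_yyy = 0.000000; k3 = (-0.125000, -2.000000, 0.000000, 0.000000)
  k4: at (x, y) = (0.481250, -1.050000), (dx/dtau, dy/dtau) = (-0.125000, -2.000000); Gamma_xxx = 0.000000, Gamma_xxy = 0.000000, Gamma_xyy = 0.000000, Gamma_yxx = 0.000000, Gamma_yxy = 0.000000, Gamma_yyy = 0.000000; k4 = (-0.125000, -2.000000, 0.000000, 0.000000)
  Y <- Y + (h/6)(k1 + 2k2 + 2k3 + k4): x = 0.4813, y = -1.0500, dx/dtau = -0.1250, dy/dtau = -2.0000
step 2:
  k1: at (x, y) = (0.481250, -1.050000), (dx/dtau, dy/dtau) = (-0.125000, -2.000000); Gamma_xxx = 0.000000, Gamma_xxy = 0.000000, Gamma_xyy = 0.000000, Gamma_yxx = 0.000000, Gamma_yxy = 0.000000, Gamma_yyy = 0.000000; k1 = (-0.125000, -2.000000, 0.000000, 0.000000)
  k2: at (x, y) = (0.471875, -1.200000), (dx/dtau, dy/dtau) = (-0.125000, -2.000000); Gamma_xxx = 0.000000, Gamma_xxy = 0.000000, Gamma_xyy = 0.000000, Gamma_yxx = 0.000000, Gamma_yxy = 0.000000, Gamma_yyy = 0.000000; k2 = (-0.125000, -2.000000, 0.000000, 0.000000)
  k3: at (x, y) = (0.471875, -1.200000), (dx/dtau, dy/dtau) = (-0.125000, -2.000000); Gamma_xxx = 0.000000, Gamma_xxy = 0.000000, Gamma_xyy = 0.000000, Gamma_yxx = 0.000000, Gamma_yxy = 0.000000, Gamma_yyy = 0.000000; k3 = (-0.125000, -2.000000, 0.000000, 0.000000)
  k4: at (x, y) = (0.462500, -1.350000), (dx/dtau, dy/dtau) = (-0.125000, -2.000000); Gamma_xxx = 0.000000, Gamma_xxy = 0.000000, Gamma_xyy = 0.000000, Gamma_yxx = 0.000000, Gamma_yxy = 0.000000, Gamma_yyy = 0.000000; k4 = (-0.125000, -2.000000, 0.000000, 0.000000)
  Y <- Y + (h/6)(k1 + 2k2 + 2k3 + k4): x = 0.4625, y = -1.3500, dx/dtau = -0.1250, dy/dtau = -2.0000


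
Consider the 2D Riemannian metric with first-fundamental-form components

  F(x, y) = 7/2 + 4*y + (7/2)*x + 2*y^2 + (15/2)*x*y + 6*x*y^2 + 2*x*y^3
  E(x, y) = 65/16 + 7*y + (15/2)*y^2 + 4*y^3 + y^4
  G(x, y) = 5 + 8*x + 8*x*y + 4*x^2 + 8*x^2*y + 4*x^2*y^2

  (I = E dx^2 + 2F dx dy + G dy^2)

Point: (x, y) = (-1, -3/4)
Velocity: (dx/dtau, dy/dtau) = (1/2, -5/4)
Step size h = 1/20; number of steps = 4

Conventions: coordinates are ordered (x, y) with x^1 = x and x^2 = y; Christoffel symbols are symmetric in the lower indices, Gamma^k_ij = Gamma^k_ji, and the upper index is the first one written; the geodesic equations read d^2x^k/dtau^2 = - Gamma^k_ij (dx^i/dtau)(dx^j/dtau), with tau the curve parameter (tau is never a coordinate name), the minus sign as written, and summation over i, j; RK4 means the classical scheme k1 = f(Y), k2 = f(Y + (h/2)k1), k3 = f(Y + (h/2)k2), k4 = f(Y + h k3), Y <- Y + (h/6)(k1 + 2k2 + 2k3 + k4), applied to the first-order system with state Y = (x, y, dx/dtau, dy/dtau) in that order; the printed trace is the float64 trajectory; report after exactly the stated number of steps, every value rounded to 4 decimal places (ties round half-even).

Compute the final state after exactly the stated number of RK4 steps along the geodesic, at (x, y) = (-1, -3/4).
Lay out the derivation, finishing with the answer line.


f(Y) = (dx/dtau, dy/dtau, -Gamma^x_ij Y'^i Y'^j, -Gamma^y_ij Y'^i Y'^j) with the Gammas evaluated at the stage position; h = 0.050000; intermediate values shown to 6 dp
step 0: x = -1.0000, y = -0.7500, dx/dtau = 0.5000, dy/dtau = -1.2500
step 1:
  k1: at (x, y) = (-1.000000, -0.750000), (dx/dtau, dy/dtau) = (0.500000, -1.250000); Gamma_xxx = 0.000000, Gamma_xxy = 0.103896, Gamma_xyy = -0.415584, Gamma_yxx = 0.000000, Gamma_yxy = 0.191808, Gamma_yyy = -0.767233; k1 = (0.500000, -1.250000, 0.779221, 1.438561)
  k2: at (x, y) = (-0.987500, -0.781250), (dx/dtau, dy/dtau) = (0.519481, -1.214036); Gamma_xxx = 0.000000, Gamma_xxy = 0.085239, Gamma_xyy = -0.384791, Gamma_yxx = 0.000000, Gamma_yxy = 0.167514, Gamma_yyy = -0.756207; k2 = (0.519481, -1.214036, 0.674652, 1.325853)
  k3: at (x, y) = (-0.987013, -0.780351), (dx/dtau, dy/dtau) = (0.516866, -1.216854); Gamma_xxx = 0.000000, Gamma_xxy = 0.085721, Gamma_xyy = -0.385193, Gamma_yxx = 0.000000, Gamma_yxy = 0.168210, Gamma_yyy = -0.755869; k3 = (0.516866, -1.216854, 0.678196, 1.330832)
  k4: at (x, y) = (-0.974157, -0.810843), (dx/dtau, dy/dtau) = (0.533910, -1.183458); Gamma_xxx = 0.000000, Gamma_xxy = 0.069470, Gamma_xyy = -0.357771, Gamma_yxx = 0.000000, Gamma_yxy = 0.144237, Gamma_yyy = -0.742816; k4 = (0.533910, -1.183458, 0.588876, 1.222644)
  Y <- Y + (h/6)(k1 + 2k2 + 2k3 + k4): x = -0.9741, y = -0.8108, dx/dtau = 0.5339, dy/dtau = -1.1835
step 2:
  k1: at (x, y) = (-0.974112, -0.810794), (dx/dtau, dy/dtau) = (0.533948, -1.183545); Gamma_xxx = 0.000000, Gamma_xxy = 0.069494, Gamma_xyy = -0.357782, Gamma_yxx = 0.000000, Gamma_yxy = 0.144275, Gamma_yyy = -0.742786; k1 = (0.533948, -1.183545, 0.589007, 1.222828)
  k2: at (x, y) = (-0.960763, -0.840382), (dx/dtau, dy/dtau) = (0.548673, -1.152975); Gamma_xxx = 0.000000, Gamma_xxy = 0.055400, Gamma_xyy = -0.333460, Gamma_yxx = 0.000000, Gamma_yxy = 0.120968, Gamma_yyy = -0.728126; k2 = (0.548673, -1.152975, 0.513378, 1.120985)
  k3: at (x, y) = (-0.960395, -0.839618), (dx/dtau, dy/dtau) = (0.546783, -1.155521); Gamma_xxx = 0.000000, Gamma_xxy = 0.055735, Gamma_xyy = -0.333751, Gamma_yxx = 0.000000, Gamma_yxy = 0.121565, Gamma_yyy = -0.727949; k3 = (0.546783, -1.155521, 0.516062, 1.125592)
  k4: at (x, y) = (-0.946773, -0.868570), (dx/dtau, dy/dtau) = (0.559751, -1.127266); Gamma_xxx = 0.000000, Gamma_xxy = 0.043325, Gamma_xyy = -0.312098, Gamma_yxx = 0.000000, Gamma_yxy = 0.098880, Gamma_yyy = -0.712293; k4 = (0.559751, -1.127266, 0.451267, 1.029915)
  Y <- Y + (h/6)(k1 + 2k2 + 2k3 + k4): x = -0.9467, y = -0.8685, dx/dtau = 0.5598, dy/dtau = -1.1273
step 3:
  k1: at (x, y) = (-0.946740, -0.868525), (dx/dtau, dy/dtau) = (0.559775, -1.127329); Gamma_xxx = 0.000000, Gamma_xxy = 0.043343, Gamma_xyy = -0.312108, Gamma_yxx = 0.000000, Gamma_yxy = 0.098914, Gamma_yyy = -0.712276; k1 = (0.559775, -1.127329, 0.451353, 1.030051)
  k2: at (x, y) = (-0.932746, -0.896709), (dx/dtau, dy/dtau) = (0.571058, -1.101578); Gamma_xxx = 0.000000, Gamma_xxy = 0.032434, Gamma_xyy = -0.292884, Gamma_yxx = 0.000000, Gamma_yxy = 0.077061, Gamma_yyy = -0.695878; k2 = (0.571058, -1.101578, 0.396214, 0.941383)
  k3: at (x, y) = (-0.932463, -0.896065), (dx/dtau, dy/dtau) = (0.569680, -1.103795); Gamma_xxx = 0.000000, Gamma_xxy = 0.032668, Gamma_xyy = -0.293084, Gamma_yxx = 0.000000, Gamma_yxy = 0.077555, Gamma_yyy = -0.695792; k3 = (0.569680, -1.103795, 0.398167, 0.945261)
  k4: at (x, y) = (-0.918256, -0.923715), (dx/dtau, dy/dtau) = (0.579683, -1.080066); Gamma_xxx = 0.000000, Gamma_xxy = 0.022923, Gamma_xyy = -0.275931, Gamma_yxx = 0.000000, Gamma_yxy = 0.056409, Gamma_yyy = -0.679005; k4 = (0.579683, -1.080066, 0.350590, 0.862723)
  Y <- Y + (h/6)(k1 + 2k2 + 2k3 + k4): x = -0.9182, y = -0.9237, dx/dtau = 0.5797, dy/dtau = -1.0801
step 4:
  k1: at (x, y) = (-0.918232, -0.923677), (dx/dtau, dy/dtau) = (0.579697, -1.080112); Gamma_xxx = 0.000000, Gamma_xxy = 0.022936, Gamma_xyy = -0.275939, Gamma_yxx = 0.000000, Gamma_yxy = 0.056438, Gamma_yyy = -0.678995; k1 = (0.579697, -1.080112, 0.350645, 0.862821)
  k2: at (x, y) = (-0.903740, -0.950679), (dx/dtau, dy/dtau) = (0.588463, -1.058542); Gamma_xxx = 0.000000, Gamma_xxy = 0.014225, Gamma_xyy = -0.260662, Gamma_yxx = 0.000000, Gamma_yxy = 0.036126, Gamma_yyy = -0.661968; k2 = (0.588463, -1.058542, 0.309796, 0.786749)
  k3: at (x, y) = (-0.903521, -0.950140), (dx/dtau, dy/dtau) = (0.587442, -1.060444); Gamma_xxx = 0.000000, Gamma_xxy = 0.014392, Gamma_xyy = -0.260795, Gamma_yxx = 0.000000, Gamma_yxy = 0.036528, Gamma_yyy = -0.661929; k3 = (0.587442, -1.060444, 0.311205, 0.789876)
  k4: at (x, y) = (-0.888860, -0.976699), (dx/dtau, dy/dtau) = (0.595257, -1.040618); Gamma_xxx = 0.000000, Gamma_xxy = 0.006478, Gamma_xyy = -0.247115, Gamma_yxx = 0.000000, Gamma_yxy = 0.016905, Gamma_yyy = -0.644857; k4 = (0.595257, -1.040618, 0.275623, 0.719250)
  Y <- Y + (h/6)(k1 + 2k2 + 2k3 + k4): x = -0.8888, y = -0.9767, dx/dtau = 0.5953, dy/dtau = -1.0407

Answer: x = -0.8888, y = -0.9767, dx/dtau = 0.5953, dy/dtau = -1.0407


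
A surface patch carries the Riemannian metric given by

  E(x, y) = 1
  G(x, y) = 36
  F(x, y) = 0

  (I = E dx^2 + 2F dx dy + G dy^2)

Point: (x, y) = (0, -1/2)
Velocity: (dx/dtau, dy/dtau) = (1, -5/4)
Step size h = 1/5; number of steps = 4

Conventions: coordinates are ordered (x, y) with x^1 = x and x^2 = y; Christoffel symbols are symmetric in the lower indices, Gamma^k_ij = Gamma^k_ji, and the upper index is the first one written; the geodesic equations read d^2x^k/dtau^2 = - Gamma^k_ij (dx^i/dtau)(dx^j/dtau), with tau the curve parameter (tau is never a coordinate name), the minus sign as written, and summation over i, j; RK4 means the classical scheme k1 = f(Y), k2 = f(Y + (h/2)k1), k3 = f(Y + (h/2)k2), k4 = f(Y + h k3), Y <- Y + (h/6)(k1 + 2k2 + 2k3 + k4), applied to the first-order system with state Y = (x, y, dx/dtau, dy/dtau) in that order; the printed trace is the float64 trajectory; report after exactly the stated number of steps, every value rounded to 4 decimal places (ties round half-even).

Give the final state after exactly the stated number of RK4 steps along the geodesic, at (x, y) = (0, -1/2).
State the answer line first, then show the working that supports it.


Answer: x = 0.8000, y = -1.5000, dx/dtau = 1.0000, dy/dtau = -1.2500

f(Y) = (dx/dtau, dy/dtau, -Gamma^x_ij Y'^i Y'^j, -Gamma^y_ij Y'^i Y'^j) with the Gammas evaluated at the stage position; h = 0.200000; intermediate values shown to 6 dp
step 0: x = 0.0000, y = -0.5000, dx/dtau = 1.0000, dy/dtau = -1.2500
step 1:
  k1: at (x, y) = (0.000000, -0.500000), (dx/dtau, dy/dtau) = (1.000000, -1.250000); Gamma_xxx = 0.000000, Gamma_xxy = 0.000000, Gamma_xyy = 0.000000, Gamma_yxx = 0.000000, Gamma_yxy = 0.000000, Gamma_yyy = 0.000000; k1 = (1.000000, -1.250000, 0.000000, 0.000000)
  k2: at (x, y) = (0.100000, -0.625000), (dx/dtau, dy/dtau) = (1.000000, -1.250000); Gamma_xxx = 0.000000, Gamma_xxy = 0.000000, Gamma_xyy = 0.000000, Gamma_yxx = 0.000000, Gamma_yxy = 0.000000, Gamma_yyy = 0.000000; k2 = (1.000000, -1.250000, 0.000000, 0.000000)
  k3: at (x, y) = (0.100000, -0.625000), (dx/dtau, dy/dtau) = (1.000000, -1.250000); Gamma_xxx = 0.000000, Gamma_xxy = 0.000000, Gamma_xyy = 0.000000, Gamma_yxx = 0.000000, Gamma_yxy = 0.000000, Gamma_yyy = 0.000000; k3 = (1.000000, -1.250000, 0.000000, 0.000000)
  k4: at (x, y) = (0.200000, -0.750000), (dx/dtau, dy/dtau) = (1.000000, -1.250000); Gamma_xxx = 0.000000, Gamma_xxy = 0.000000, Gamma_xyy = 0.000000, Gamma_yxx = 0.000000, Gamma_yxy = 0.000000, Gamma_yyy = 0.000000; k4 = (1.000000, -1.250000, 0.000000, 0.000000)
  Y <- Y + (h/6)(k1 + 2k2 + 2k3 + k4): x = 0.2000, y = -0.7500, dx/dtau = 1.0000, dy/dtau = -1.2500
step 2:
  k1: at (x, y) = (0.200000, -0.750000), (dx/dtau, dy/dtau) = (1.000000, -1.250000); Gamma_xxx = 0.000000, Gamma_xxy = 0.000000, Gamma_xyy = 0.000000, Gamma_yxx = 0.000000, Gamma_yxy = 0.000000, Gamma_yyy = 0.000000; k1 = (1.000000, -1.250000, 0.000000, 0.000000)
  k2: at (x, y) = (0.300000, -0.875000), (dx/dtau, dy/dtau) = (1.000000, -1.250000); Gamma_xxx = 0.000000, Gamma_xxy = 0.000000, Gamma_xyy = 0.000000, Gamma_yxx = 0.000000, Gamma_yxy = 0.000000, Gamma_yyy = 0.000000; k2 = (1.000000, -1.250000, 0.000000, 0.000000)
  k3: at (x, y) = (0.300000, -0.875000), (dx/dtau, dy/dtau) = (1.000000, -1.250000); Gamma_xxx = 0.000000, Gamma_xxy = 0.000000, Gamma_xyy = 0.000000, Gamma_yxx = 0.000000, Gamma_yxy = 0.000000, Gamma_yyy = 0.000000; k3 = (1.000000, -1.250000, 0.000000, 0.000000)
  k4: at (x, y) = (0.400000, -1.000000), (dx/dtau, dy/dtau) = (1.000000, -1.250000); Gamma_xxx = 0.000000, Gamma_xxy = 0.000000, Gamma_xyy = 0.000000, Gamma_yxx = 0.000000, Gamma_yxy = 0.000000, Gamma_yyy = 0.000000; k4 = (1.000000, -1.250000, 0.000000, 0.000000)
  Y <- Y + (h/6)(k1 + 2k2 + 2k3 + k4): x = 0.4000, y = -1.0000, dx/dtau = 1.0000, dy/dtau = -1.2500
step 3:
  k1: at (x, y) = (0.400000, -1.000000), (dx/dtau, dy/dtau) = (1.000000, -1.250000); Gamma_xxx = 0.000000, Gamma_xxy = 0.000000, Gamma_xyy = 0.000000, Gamma_yxx = 0.000000, Gamma_yxy = 0.000000, Gamma_yyy = 0.000000; k1 = (1.000000, -1.250000, 0.000000, 0.000000)
  k2: at (x, y) = (0.500000, -1.125000), (dx/dtau, dy/dtau) = (1.000000, -1.250000); Gamma_xxx = 0.000000, Gamma_xxy = 0.000000, Gamma_xyy = 0.000000, Gamma_yxx = 0.000000, Gamma_yxy = 0.000000, Gamma_yyy = 0.000000; k2 = (1.000000, -1.250000, 0.000000, 0.000000)
  k3: at (x, y) = (0.500000, -1.125000), (dx/dtau, dy/dtau) = (1.000000, -1.250000); Gamma_xxx = 0.000000, Gamma_xxy = 0.000000, Gamma_xyy = 0.000000, Gamma_yxx = 0.000000, Gamma_yxy = 0.000000, Gamma_yyy = 0.000000; k3 = (1.000000, -1.250000, 0.000000, 0.000000)
  k4: at (x, y) = (0.600000, -1.250000), (dx/dtau, dy/dtau) = (1.000000, -1.250000); Gamma_xxx = 0.000000, Gamma_xxy = 0.000000, Gamma_xyy = 0.000000, Gamma_yxx = 0.000000, Gamma_yxy = 0.000000, Gamma_yyy = 0.000000; k4 = (1.000000, -1.250000, 0.000000, 0.000000)
  Y <- Y + (h/6)(k1 + 2k2 + 2k3 + k4): x = 0.6000, y = -1.2500, dx/dtau = 1.0000, dy/dtau = -1.2500
step 4:
  k1: at (x, y) = (0.600000, -1.250000), (dx/dtau, dy/dtau) = (1.000000, -1.250000); Gamma_xxx = 0.000000, Gamma_xxy = 0.000000, Gamma_xyy = 0.000000, Gamma_yxx = 0.000000, Gamma_yxy = 0.000000, Gamma_yyy = 0.000000; k1 = (1.000000, -1.250000, 0.000000, 0.000000)
  k2: at (x, y) = (0.700000, -1.375000), (dx/dtau, dy/dtau) = (1.000000, -1.250000); Gamma_xxx = 0.000000, Gamma_xxy = 0.000000, Gamma_xyy = 0.000000, Gamma_yxx = 0.000000, Gamma_yxy = 0.000000, Gamma_yyy = 0.000000; k2 = (1.000000, -1.250000, 0.000000, 0.000000)
  k3: at (x, y) = (0.700000, -1.375000), (dx/dtau, dy/dtau) = (1.000000, -1.250000); Gamma_xxx = 0.000000, Gamma_xxy = 0.000000, Gamma_xyy = 0.000000, Gamma_yxx = 0.000000, Gamma_yxy = 0.000000, Gamma_yyy = 0.000000; k3 = (1.000000, -1.250000, 0.000000, 0.000000)
  k4: at (x, y) = (0.800000, -1.500000), (dx/dtau, dy/dtau) = (1.000000, -1.250000); Gamma_xxx = 0.000000, Gamma_xxy = 0.000000, Gamma_xyy = 0.000000, Gamma_yxx = 0.000000, Gamma_yxy = 0.000000, Gamma_yyy = 0.000000; k4 = (1.000000, -1.250000, 0.000000, 0.000000)
  Y <- Y + (h/6)(k1 + 2k2 + 2k3 + k4): x = 0.8000, y = -1.5000, dx/dtau = 1.0000, dy/dtau = -1.2500


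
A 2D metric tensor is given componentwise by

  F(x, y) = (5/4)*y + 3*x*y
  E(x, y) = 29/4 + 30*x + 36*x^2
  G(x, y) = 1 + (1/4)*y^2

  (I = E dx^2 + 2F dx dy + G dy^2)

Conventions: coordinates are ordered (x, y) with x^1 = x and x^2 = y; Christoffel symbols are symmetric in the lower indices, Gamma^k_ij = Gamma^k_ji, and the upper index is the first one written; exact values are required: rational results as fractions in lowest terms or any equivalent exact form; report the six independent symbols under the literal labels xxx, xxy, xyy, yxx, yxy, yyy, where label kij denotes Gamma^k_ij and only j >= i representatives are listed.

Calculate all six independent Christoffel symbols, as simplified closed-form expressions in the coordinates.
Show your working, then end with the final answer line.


E = 29/4 + 30*x + 36*x^2; F = (5/4)*y + 3*x*y; G = 1 + (1/4)*y^2
Gamma^k_ij = (1/2) g^{kl} (d_i g_jl + d_j g_il - d_l g_ij), with g^inv = (1/(EG-F^2)) [[G, -F], [-F, E]]
first partials: E_x = 30 + 72*x, E_y = 0, F_x = 3*y, F_y = 5/4 + 3*x, G_x = 0, G_y = (1/2)*y
D = EG - F^2 = 29/4 + 30*x + (1/4)*y^2 + 36*x^2
expanded: Gamma^x_xx = (G E_x - 2F F_x + F E_y)/(2D), Gamma^x_xy = (G E_y - F G_x)/(2D), Gamma^x_yy = (2G F_y - G G_x - F G_y)/(2D), Gamma^y_xx = (2E F_x - E E_y - F E_x)/(2D), Gamma^y_xy = (E G_x - F E_y)/(2D), Gamma^y_yy = (E G_y - 2F F_y + F G_x)/(2D); substitute and cancel common factors

Answer: Gamma_xxx = (144*x + 60)/(144*x^2 + 120*x + y^2 + 29), Gamma_xxy = 0, Gamma_xyy = (12*x + 5)/(144*x^2 + 120*x + y^2 + 29), Gamma_yxx = 12*y/(144*x^2 + 120*x + y^2 + 29), Gamma_yxy = 0, Gamma_yyy = y/(144*x^2 + 120*x + y^2 + 29)


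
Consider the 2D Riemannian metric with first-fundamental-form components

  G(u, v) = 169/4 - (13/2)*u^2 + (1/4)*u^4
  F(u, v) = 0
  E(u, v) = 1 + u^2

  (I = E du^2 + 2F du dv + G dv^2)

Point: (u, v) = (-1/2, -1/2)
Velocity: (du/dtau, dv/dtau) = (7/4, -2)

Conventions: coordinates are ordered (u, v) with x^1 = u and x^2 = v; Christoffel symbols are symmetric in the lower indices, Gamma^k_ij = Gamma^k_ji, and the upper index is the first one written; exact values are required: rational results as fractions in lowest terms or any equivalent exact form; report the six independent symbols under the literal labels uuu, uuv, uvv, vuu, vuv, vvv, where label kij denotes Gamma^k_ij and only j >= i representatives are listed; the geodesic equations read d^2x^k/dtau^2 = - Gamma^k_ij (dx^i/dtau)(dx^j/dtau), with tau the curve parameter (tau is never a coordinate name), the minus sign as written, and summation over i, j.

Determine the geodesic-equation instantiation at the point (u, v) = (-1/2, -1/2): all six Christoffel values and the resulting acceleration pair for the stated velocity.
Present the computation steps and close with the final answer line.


E = 5/4, F = 0, G = 2601/64 at the point
E_u = -1, E_v = 0, F_u = 0, F_v = 0, G_u = 51/8, G_v = 0
EG - F^2 = 13005/256;  g^inv = (256/13005) * [[2601/64, 0], [0, 5/4]]
first-kind symbols [ij,l] = (1/2)(d_i g_jl + d_j g_il - d_l g_ij): [uu,u] = E_u/2 = -1/2, [uu,v] = F_u - E_v/2 = 0, [uv,u] = E_v/2 = 0, [uv,v] = G_u/2 = 51/16, [vv,u] = F_v - G_u/2 = -51/16, [vv,v] = G_v/2 = 0
Gamma^u_ij = (G*[ij,u] - F*[ij,v])/(EG - F^2), Gamma^v_ij = (E*[ij,v] - F*[ij,u])/(EG - F^2)
Gamma_uuu = -2/5, Gamma_uuv = 0, Gamma_uvv = -51/20, Gamma_vuu = 0, Gamma_vuv = 4/51, Gamma_vvv = 0
d^2u/dtau^2 = -(Gamma_uuu*(7/4)^2 + 2*Gamma_uuv*(7/4)*(-2) + Gamma_uvv*(-2)^2) = 457/40
d^2v/dtau^2 = -(Gamma_vuu*(7/4)^2 + 2*Gamma_vuv*(7/4)*(-2) + Gamma_vvv*(-2)^2) = 28/51

Answer: Gamma_uuu = -2/5, Gamma_uuv = 0, Gamma_uvv = -51/20, Gamma_vuu = 0, Gamma_vuv = 4/51, Gamma_vvv = 0; accelerations (d^2u/dtau^2, d^2v/dtau^2) = (457/40, 28/51)


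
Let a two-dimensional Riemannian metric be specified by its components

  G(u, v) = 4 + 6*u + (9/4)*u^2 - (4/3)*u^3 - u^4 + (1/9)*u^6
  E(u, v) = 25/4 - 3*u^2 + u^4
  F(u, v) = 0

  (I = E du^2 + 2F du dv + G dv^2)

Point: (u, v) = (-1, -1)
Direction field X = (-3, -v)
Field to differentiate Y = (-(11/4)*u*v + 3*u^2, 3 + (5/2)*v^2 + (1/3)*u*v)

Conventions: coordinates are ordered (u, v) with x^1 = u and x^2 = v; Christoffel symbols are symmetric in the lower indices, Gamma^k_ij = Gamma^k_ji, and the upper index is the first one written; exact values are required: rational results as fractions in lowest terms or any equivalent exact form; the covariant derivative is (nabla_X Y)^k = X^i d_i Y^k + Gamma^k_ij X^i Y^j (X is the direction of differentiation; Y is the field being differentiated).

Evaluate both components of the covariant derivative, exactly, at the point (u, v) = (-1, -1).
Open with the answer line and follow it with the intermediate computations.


Answer: (nabla_X Y)^u = 1798/153, (nabla_X Y)^v = -881/60

E = 17/4, F = 0, G = 25/36 at the point
E_u = 2, E_v = 0, F_u = 0, F_v = 0, G_u = 5/6, G_v = 0
EG - F^2 = 425/144;  g^inv = (144/425) * [[25/36, 0], [0, 17/4]]
first-kind symbols [ij,l] = (1/2)(d_i g_jl + d_j g_il - d_l g_ij): [uu,u] = E_u/2 = 1, [uu,v] = F_u - E_v/2 = 0, [uv,u] = E_v/2 = 0, [uv,v] = G_u/2 = 5/12, [vv,u] = F_v - G_u/2 = -5/12, [vv,v] = G_v/2 = 0
Gamma^u_ij = (G*[ij,u] - F*[ij,v])/(EG - F^2), Gamma^v_ij = (E*[ij,v] - F*[ij,u])/(EG - F^2)
Gamma_uuu = 4/17, Gamma_uuv = 0, Gamma_uvv = -5/51, Gamma_vuu = 0, Gamma_vuv = 3/5, Gamma_vvv = 0
X = (-3, 1), Y = (1/4, 35/6) at the point


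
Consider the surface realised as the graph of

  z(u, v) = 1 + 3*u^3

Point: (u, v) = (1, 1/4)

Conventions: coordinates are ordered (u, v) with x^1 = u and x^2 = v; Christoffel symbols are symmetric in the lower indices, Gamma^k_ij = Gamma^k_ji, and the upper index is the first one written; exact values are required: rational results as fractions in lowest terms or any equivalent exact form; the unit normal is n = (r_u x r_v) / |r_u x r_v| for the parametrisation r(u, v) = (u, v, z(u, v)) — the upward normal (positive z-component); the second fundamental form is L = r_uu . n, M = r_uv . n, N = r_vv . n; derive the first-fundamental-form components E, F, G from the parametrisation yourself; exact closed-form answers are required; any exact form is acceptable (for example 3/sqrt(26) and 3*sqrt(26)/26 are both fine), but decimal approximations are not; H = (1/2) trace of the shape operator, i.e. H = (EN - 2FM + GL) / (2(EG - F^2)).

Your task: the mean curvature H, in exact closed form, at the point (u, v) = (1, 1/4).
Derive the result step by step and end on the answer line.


z_u = 9, z_v = 0, z_uu = 18, z_uv = 0, z_vv = 0
E = 82, F = 0, G = 1; answer radicand W^2 = 82
unnormalised second-form numerators: l = 18, m = 0, n = 0; L = l/sqrt(82), and similarly M = m/sqrt(W^2), N = n/sqrt(W^2)
H = (E*n - 2*F*m + G*l) / (2*(EG - F^2)*sqrt(W^2)); E*n - 2*F*m + G*l = 18, EG - F^2 = 82, so H = (9/82)/sqrt(82)

Answer: H = 9*sqrt(82)/6724


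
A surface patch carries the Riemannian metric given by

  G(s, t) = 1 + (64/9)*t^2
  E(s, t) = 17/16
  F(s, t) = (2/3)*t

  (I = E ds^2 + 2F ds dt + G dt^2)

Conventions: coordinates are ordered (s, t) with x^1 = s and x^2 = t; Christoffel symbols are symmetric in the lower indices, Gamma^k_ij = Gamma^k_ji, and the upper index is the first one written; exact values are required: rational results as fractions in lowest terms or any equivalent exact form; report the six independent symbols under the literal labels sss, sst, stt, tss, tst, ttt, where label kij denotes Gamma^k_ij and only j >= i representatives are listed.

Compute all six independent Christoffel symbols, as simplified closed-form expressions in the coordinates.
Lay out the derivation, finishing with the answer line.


E = 17/16; F = (2/3)*t; G = 1 + (64/9)*t^2
Gamma^k_ij = (1/2) g^{kl} (d_i g_jl + d_j g_il - d_l g_ij), with g^inv = (1/(EG-F^2)) [[G, -F], [-F, E]]
first partials: E_s = 0, E_t = 0, F_s = 0, F_t = 2/3, G_s = 0, G_t = (128/9)*t
D = EG - F^2 = 17/16 + (64/9)*t^2
expanded: Gamma^s_ss = (G E_s - 2F F_s + F E_t)/(2D), Gamma^s_st = (G E_t - F G_s)/(2D), Gamma^s_tt = (2G F_t - G G_s - F G_t)/(2D), Gamma^t_ss = (2E F_s - E E_t - F E_s)/(2D), Gamma^t_st = (E G_s - F E_t)/(2D), Gamma^t_tt = (E G_t - 2F F_t + F G_s)/(2D); substitute and cancel common factors

Answer: Gamma_sss = 0, Gamma_sst = 0, Gamma_stt = 96/(1024*t^2 + 153), Gamma_tss = 0, Gamma_tst = 0, Gamma_ttt = 1024*t/(1024*t^2 + 153)


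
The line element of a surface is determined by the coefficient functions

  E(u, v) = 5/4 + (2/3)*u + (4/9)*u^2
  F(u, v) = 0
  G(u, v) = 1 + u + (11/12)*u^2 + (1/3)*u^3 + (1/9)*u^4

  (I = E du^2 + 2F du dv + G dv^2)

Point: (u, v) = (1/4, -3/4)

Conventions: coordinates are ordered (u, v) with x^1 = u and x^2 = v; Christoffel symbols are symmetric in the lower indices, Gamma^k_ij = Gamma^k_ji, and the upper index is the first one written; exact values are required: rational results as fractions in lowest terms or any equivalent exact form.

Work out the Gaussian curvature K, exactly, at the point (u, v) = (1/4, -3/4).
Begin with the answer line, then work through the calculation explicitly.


Answer: K = -2592/9295

E = 13/9, F = 0, G = 3025/2304, EG - F^2 = 39325/20736 at the point
E_u = 8/9, E_v = 0, F_u = 0, F_v = 0, G_u = 55/36, G_v = 0
E_vv = 0, F_uv = 0, G_uu = 29/12
Using the Brioschi determinant formula for K from the metric derivatives:
M1 = [[-E_vv/2 + F_uv - G_uu/2, E_u/2, F_u - E_v/2], [F_v - G_u/2, E, F], [G_v/2, F, G]] = [[-29/24, 4/9, 0], [-55/72, 13/9, 0], [0, 0, 3025/2304]]; det M1 = -2755775/1492992
M2 = [[0, E_v/2, G_u/2], [E_v/2, E, F], [G_u/2, F, G]] = [[0, 0, 55/72], [0, 13/9, 0], [55/72, 0, 3025/2304]]; det M2 = -39325/46656
det M1 - det M2 = -166375/165888; K = -166375/165888 / (39325/20736)^2 = -2592/9295


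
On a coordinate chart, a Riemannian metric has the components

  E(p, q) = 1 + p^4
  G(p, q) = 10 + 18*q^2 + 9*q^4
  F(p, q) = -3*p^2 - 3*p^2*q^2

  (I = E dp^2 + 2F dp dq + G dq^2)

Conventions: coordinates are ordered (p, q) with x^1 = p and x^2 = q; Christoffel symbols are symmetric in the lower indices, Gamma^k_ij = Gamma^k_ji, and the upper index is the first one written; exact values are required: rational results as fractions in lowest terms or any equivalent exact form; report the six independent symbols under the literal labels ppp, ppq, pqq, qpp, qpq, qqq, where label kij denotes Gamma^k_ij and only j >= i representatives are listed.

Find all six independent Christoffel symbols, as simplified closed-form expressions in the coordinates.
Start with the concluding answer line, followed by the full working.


Answer: Gamma_ppp = 2*p^3/(p^4 + 9*q^4 + 18*q^2 + 10), Gamma_ppq = 0, Gamma_pqq = -6*p^2*q/(p^4 + 9*q^4 + 18*q^2 + 10), Gamma_qpp = (-6*p*q^2 - 6*p)/(p^4 + 9*q^4 + 18*q^2 + 10), Gamma_qpq = 0, Gamma_qqq = (18*q^3 + 18*q)/(p^4 + 9*q^4 + 18*q^2 + 10)

E = 1 + p^4; F = -3*p^2 - 3*p^2*q^2; G = 10 + 18*q^2 + 9*q^4
Gamma^k_ij = (1/2) g^{kl} (d_i g_jl + d_j g_il - d_l g_ij), with g^inv = (1/(EG-F^2)) [[G, -F], [-F, E]]
first partials: E_p = 4*p^3, E_q = 0, F_p = -6*p - 6*p*q^2, F_q = -6*p^2*q, G_p = 0, G_q = 36*q + 36*q^3
D = EG - F^2 = 10 + 18*q^2 + 9*q^4 + p^4
expanded: Gamma^p_pp = (G E_p - 2F F_p + F E_q)/(2D), Gamma^p_pq = (G E_q - F G_p)/(2D), Gamma^p_qq = (2G F_q - G G_p - F G_q)/(2D), Gamma^q_pp = (2E F_p - E E_q - F E_p)/(2D), Gamma^q_pq = (E G_p - F E_q)/(2D), Gamma^q_qq = (E G_q - 2F F_q + F G_p)/(2D); substitute and cancel common factors


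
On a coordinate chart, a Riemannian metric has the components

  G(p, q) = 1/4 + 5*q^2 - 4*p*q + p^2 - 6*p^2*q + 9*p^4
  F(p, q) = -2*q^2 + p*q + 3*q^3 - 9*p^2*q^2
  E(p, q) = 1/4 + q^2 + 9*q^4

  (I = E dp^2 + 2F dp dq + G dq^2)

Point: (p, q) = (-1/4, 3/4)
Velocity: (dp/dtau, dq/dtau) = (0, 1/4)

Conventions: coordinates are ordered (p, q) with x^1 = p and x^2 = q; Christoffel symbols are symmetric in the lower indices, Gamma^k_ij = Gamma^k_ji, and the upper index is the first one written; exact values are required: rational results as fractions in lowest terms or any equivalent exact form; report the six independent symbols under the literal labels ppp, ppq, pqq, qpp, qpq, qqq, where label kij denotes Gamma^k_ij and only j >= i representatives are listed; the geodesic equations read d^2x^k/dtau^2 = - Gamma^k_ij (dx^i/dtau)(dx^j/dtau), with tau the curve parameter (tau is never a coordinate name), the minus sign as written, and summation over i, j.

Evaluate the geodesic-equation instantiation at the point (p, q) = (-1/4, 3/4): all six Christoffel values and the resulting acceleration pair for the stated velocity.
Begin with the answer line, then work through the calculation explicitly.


Answer: Gamma_ppp = -7533/53864, Gamma_ppq = 122673/53864, Gamma_pqq = 33915/53864, Gamma_qpp = -75897/53864, Gamma_qpq = -1171/53864, Gamma_qqq = 63695/53864; accelerations (d^2p/dtau^2, d^2q/dtau^2) = (-33915/861824, -63695/861824)

E = 937/256, F = -93/256, G = 929/256 at the point
E_p = 0, E_q = 267/16, F_p = 105/32, F_q = 31/32, G_p = -29/16, G_q = 65/8
EG - F^2 = 6733/512;  g^inv = (512/6733) * [[929/256, 93/256], [93/256, 937/256]]
first-kind symbols [ij,l] = (1/2)(d_i g_jl + d_j g_il - d_l g_ij): [pp,p] = E_p/2 = 0, [pp,q] = F_p - E_q/2 = -81/16, [pq,p] = E_q/2 = 267/32, [pq,q] = G_p/2 = -29/32, [qq,p] = F_q - G_p/2 = 15/8, [qq,q] = G_q/2 = 65/16
Gamma^p_ij = (G*[ij,p] - F*[ij,q])/(EG - F^2), Gamma^q_ij = (E*[ij,q] - F*[ij,p])/(EG - F^2)
Gamma_ppp = -7533/53864, Gamma_ppq = 122673/53864, Gamma_pqq = 33915/53864, Gamma_qpp = -75897/53864, Gamma_qpq = -1171/53864, Gamma_qqq = 63695/53864
d^2p/dtau^2 = -(Gamma_ppp*(0)^2 + 2*Gamma_ppq*(0)*(1/4) + Gamma_pqq*(1/4)^2) = -33915/861824
d^2q/dtau^2 = -(Gamma_qpp*(0)^2 + 2*Gamma_qpq*(0)*(1/4) + Gamma_qqq*(1/4)^2) = -63695/861824


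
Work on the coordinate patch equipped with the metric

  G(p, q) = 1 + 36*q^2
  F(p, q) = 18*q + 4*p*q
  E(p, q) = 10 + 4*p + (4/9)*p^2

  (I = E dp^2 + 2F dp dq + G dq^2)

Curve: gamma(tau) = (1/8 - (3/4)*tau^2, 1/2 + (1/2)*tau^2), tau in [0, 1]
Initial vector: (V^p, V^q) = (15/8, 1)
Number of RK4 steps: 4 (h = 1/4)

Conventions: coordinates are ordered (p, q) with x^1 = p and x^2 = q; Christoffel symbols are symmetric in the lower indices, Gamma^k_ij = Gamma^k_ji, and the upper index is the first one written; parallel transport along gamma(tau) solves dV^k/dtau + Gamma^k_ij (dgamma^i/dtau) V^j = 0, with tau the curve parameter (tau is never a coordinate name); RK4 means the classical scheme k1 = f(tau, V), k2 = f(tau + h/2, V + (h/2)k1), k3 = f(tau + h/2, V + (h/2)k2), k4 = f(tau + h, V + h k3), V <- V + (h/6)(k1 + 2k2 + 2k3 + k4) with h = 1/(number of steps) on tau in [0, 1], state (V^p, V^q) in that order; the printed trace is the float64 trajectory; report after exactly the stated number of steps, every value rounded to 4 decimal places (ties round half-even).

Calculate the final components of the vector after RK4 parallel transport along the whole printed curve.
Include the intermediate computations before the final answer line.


gamma'(tau) = (-(3/2)*tau, tau); f(tau, V)^k = -Gamma^k_ij(gamma(tau)) gamma'^i(tau) V^j; h = 1/4; intermediate values shown to 6 dp
curve data and Christoffel symbols at the stage parameters:
  tau = 0.000000: gamma = (0.125000, 0.500000), gamma' = (0.000000, 0.000000); Gamma_ppp = 0.105376, Gamma_ppq = 0.000000, Gamma_pqq = 0.948380, Gamma_qpp = 0.102528, Gamma_qpq = 0.000000, Gamma_qqq = 0.922748
  tau = 0.125000: gamma = (0.113281, 0.507812), gamma' = (-0.187500, 0.125000); Gamma_ppp = 0.103856, Gamma_ppq = 0.000000, Gamma_pqq = 0.934701, Gamma_qpp = 0.102888, Gamma_qpq = 0.000000, Gamma_qqq = 0.925995
  tau = 0.250000: gamma = (0.078125, 0.531250), gamma' = (-0.375000, 0.250000); Gamma_ppp = 0.099374, Gamma_ppq = 0.000000, Gamma_pqq = 0.894367, Gamma_qpp = 0.103783, Gamma_qpq = 0.000000, Gamma_qqq = 0.934049
  tau = 0.375000: gamma = (0.019531, 0.570312), gamma' = (-0.562500, 0.375000); Gamma_ppp = 0.092194, Gamma_ppq = 0.000000, Gamma_pqq = 0.829747, Gamma_qpp = 0.104704, Gamma_qpq = 0.000000, Gamma_qqq = 0.942340
  tau = 0.500000: gamma = (-0.062500, 0.625000), gamma' = (-0.750000, 0.500000); Gamma_ppp = 0.082817, Gamma_ppq = 0.000000, Gamma_pqq = 0.745352, Gamma_qpp = 0.104979, Gamma_qpq = 0.000000, Gamma_qqq = 0.944813
  tau = 0.625000: gamma = (-0.167969, 0.695312), gamma' = (-0.937500, 0.625000); Gamma_ppp = 0.071989, Gamma_ppq = 0.000000, Gamma_pqq = 0.647897, Gamma_qpp = 0.103991, Gamma_qpq = 0.000000, Gamma_qqq = 0.935915
  tau = 0.750000: gamma = (-0.296875, 0.781250), gamma' = (-1.125000, 0.750000); Gamma_ppp = 0.060603, Gamma_ppq = 0.000000, Gamma_pqq = 0.545430, Gamma_qpp = 0.101381, Gamma_qpq = 0.000000, Gamma_qqq = 0.912429
  tau = 0.875000: gamma = (-0.449219, 0.882812), gamma' = (-1.312500, 0.875000); Gamma_ppp = 0.049529, Gamma_ppq = 0.000000, Gamma_pqq = 0.445757, Gamma_qpp = 0.097147, Gamma_qpq = 0.000000, Gamma_qqq = 0.874320
  tau = 1.000000: gamma = (-0.625000, 1.000000), gamma' = (-1.500000, 1.000000); Gamma_ppp = 0.039434, Gamma_ppq = 0.000000, Gamma_pqq = 0.354905, Gamma_qpp = 0.091588, Gamma_qpq = 0.000000, Gamma_qqq = 0.824296
step 0: V^p = 1.8750, V^q = 1.0000
step 1: k1 = (0.000000, 0.000000), k2 = (-0.080326, -0.079578), k3 = (-0.079359, -0.078620), k4 = (-0.150064, -0.156722); V <- V + (h/6)(k1 + 2k2 + 2k3 + k4): V^p = 1.8554, V^q = 0.9803
step 2: k1 = (-0.150041, -0.156698), k2 = (-0.203678, -0.231316), k3 = (-0.201123, -0.228415), k4 = (-0.231925, -0.293990); V <- V + (h/6)(k1 + 2k2 + 2k3 + k4): V^p = 1.8058, V^q = 0.9232
step 3: k1 = (-0.231891, -0.293946), k2 = (-0.239041, -0.345306), k3 = (-0.236502, -0.341638), k4 = (-0.223630, -0.374103); V <- V + (h/6)(k1 + 2k2 + 2k3 + k4): V^p = 1.7472, V^q = 0.8381
step 4: k1 = (-0.223730, -0.374269), k2 = (-0.196890, -0.386185), k3 = (-0.196091, -0.384617), k4 = (-0.162879, -0.378299); V <- V + (h/6)(k1 + 2k2 + 2k3 + k4): V^p = 1.6983, V^q = 0.7425

Answer: V^p = 1.6983, V^q = 0.7425


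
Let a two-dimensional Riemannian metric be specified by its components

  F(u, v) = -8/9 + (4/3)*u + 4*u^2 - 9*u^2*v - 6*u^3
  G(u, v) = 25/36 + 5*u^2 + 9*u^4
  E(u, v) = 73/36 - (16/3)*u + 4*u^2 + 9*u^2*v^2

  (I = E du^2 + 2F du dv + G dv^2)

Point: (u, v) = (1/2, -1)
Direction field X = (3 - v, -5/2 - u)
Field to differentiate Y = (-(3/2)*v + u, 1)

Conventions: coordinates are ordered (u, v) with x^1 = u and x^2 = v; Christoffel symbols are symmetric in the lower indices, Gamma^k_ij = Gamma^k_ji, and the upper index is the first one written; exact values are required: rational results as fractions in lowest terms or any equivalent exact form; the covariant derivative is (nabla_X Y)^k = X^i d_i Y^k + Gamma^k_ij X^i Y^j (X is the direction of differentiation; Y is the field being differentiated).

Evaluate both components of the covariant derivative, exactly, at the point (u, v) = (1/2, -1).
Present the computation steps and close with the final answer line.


E = 47/18, F = 41/18, G = 361/144 at the point
E_u = 23/3, E_v = -9/2, F_u = 59/6, F_v = -9/4, G_u = 19/2, G_v = 0
EG - F^2 = 391/288;  g^inv = (288/391) * [[361/144, -41/18], [-41/18, 47/18]]
first-kind symbols [ij,l] = (1/2)(d_i g_jl + d_j g_il - d_l g_ij): [uu,u] = E_u/2 = 23/6, [uu,v] = F_u - E_v/2 = 145/12, [uv,u] = E_v/2 = -9/4, [uv,v] = G_u/2 = 19/4, [vv,u] = F_v - G_u/2 = -7, [vv,v] = G_v/2 = 0
Gamma^u_ij = (G*[ij,u] - F*[ij,v])/(EG - F^2), Gamma^v_ij = (E*[ij,v] - F*[ij,u])/(EG - F^2)
Gamma_uuu = -5159/391, Gamma_uuv = -9481/782, Gamma_uvv = -5054/391, Gamma_vuu = 6572/391, Gamma_vuv = 5048/391, Gamma_vvv = 4592/391
X = (4, -3), Y = (2, 1) at the point

Answer: (nabla_X Y)^u = -1157/34, (nabla_X Y)^v = 1248/17
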